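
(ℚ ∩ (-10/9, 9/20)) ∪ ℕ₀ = ℕ₀ ∪ (ℚ ∩ (-10/9, 9/20))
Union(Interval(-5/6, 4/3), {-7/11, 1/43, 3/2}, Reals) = Interval(-oo, oo)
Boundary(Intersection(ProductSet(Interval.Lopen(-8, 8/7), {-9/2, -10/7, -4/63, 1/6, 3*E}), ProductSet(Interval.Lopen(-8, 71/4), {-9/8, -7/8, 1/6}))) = ProductSet(Interval(-8, 8/7), {1/6})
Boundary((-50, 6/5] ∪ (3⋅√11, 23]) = {-50, 6/5, 23, 3⋅√11}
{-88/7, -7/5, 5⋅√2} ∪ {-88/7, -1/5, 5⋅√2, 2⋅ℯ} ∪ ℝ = ℝ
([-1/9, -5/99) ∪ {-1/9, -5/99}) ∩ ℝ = [-1/9, -5/99]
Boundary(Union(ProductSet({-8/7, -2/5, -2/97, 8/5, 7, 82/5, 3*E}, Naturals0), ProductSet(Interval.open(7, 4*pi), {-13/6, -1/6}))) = Union(ProductSet({-8/7, -2/5, -2/97, 8/5, 7, 82/5, 3*E}, Naturals0), ProductSet(Interval(7, 4*pi), {-13/6, -1/6}))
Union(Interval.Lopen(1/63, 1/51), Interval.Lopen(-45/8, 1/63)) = Interval.Lopen(-45/8, 1/51)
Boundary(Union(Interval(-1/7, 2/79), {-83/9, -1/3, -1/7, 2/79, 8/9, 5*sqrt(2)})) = {-83/9, -1/3, -1/7, 2/79, 8/9, 5*sqrt(2)}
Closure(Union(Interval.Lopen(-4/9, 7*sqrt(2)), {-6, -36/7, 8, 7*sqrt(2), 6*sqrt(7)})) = Union({-6, -36/7, 6*sqrt(7)}, Interval(-4/9, 7*sqrt(2)))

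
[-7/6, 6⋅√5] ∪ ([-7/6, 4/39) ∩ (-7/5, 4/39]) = [-7/6, 6⋅√5]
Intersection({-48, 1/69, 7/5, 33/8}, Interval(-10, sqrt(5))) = {1/69, 7/5}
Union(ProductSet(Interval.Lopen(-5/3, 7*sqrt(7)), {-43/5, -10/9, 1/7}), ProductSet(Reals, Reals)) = ProductSet(Reals, Reals)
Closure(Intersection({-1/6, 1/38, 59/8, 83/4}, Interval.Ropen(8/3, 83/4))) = {59/8}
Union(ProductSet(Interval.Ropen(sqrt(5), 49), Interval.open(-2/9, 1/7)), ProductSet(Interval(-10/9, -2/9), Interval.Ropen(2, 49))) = Union(ProductSet(Interval(-10/9, -2/9), Interval.Ropen(2, 49)), ProductSet(Interval.Ropen(sqrt(5), 49), Interval.open(-2/9, 1/7)))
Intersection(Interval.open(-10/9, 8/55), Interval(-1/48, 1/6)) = Interval.Ropen(-1/48, 8/55)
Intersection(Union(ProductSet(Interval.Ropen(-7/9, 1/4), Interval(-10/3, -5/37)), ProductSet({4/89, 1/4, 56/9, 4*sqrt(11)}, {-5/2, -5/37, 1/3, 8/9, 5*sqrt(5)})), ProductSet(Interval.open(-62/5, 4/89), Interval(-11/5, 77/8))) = ProductSet(Interval.Ropen(-7/9, 4/89), Interval(-11/5, -5/37))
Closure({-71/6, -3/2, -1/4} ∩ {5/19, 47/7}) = ∅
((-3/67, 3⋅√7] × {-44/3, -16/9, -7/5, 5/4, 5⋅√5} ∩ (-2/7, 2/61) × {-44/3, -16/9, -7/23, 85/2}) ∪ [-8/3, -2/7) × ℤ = ([-8/3, -2/7) × ℤ) ∪ ((-3/67, 2/61) × {-44/3, -16/9})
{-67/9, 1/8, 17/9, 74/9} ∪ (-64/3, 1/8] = (-64/3, 1/8] ∪ {17/9, 74/9}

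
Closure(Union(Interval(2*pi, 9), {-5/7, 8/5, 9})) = Union({-5/7, 8/5}, Interval(2*pi, 9))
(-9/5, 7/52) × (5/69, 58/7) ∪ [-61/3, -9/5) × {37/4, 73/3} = ([-61/3, -9/5) × {37/4, 73/3}) ∪ ((-9/5, 7/52) × (5/69, 58/7))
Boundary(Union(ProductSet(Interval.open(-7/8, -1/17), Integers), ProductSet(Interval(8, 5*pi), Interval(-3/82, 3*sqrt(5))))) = Union(ProductSet({8, 5*pi}, Interval(-3/82, 3*sqrt(5))), ProductSet(Interval(-7/8, -1/17), Integers), ProductSet(Interval(8, 5*pi), {-3/82, 3*sqrt(5)}))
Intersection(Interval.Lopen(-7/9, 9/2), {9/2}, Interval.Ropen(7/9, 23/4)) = {9/2}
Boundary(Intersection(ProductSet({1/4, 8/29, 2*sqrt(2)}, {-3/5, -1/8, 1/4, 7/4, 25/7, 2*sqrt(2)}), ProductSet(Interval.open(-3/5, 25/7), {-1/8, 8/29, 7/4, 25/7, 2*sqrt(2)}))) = ProductSet({1/4, 8/29, 2*sqrt(2)}, {-1/8, 7/4, 25/7, 2*sqrt(2)})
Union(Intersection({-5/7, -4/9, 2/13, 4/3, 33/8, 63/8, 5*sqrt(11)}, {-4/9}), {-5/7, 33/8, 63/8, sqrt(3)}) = {-5/7, -4/9, 33/8, 63/8, sqrt(3)}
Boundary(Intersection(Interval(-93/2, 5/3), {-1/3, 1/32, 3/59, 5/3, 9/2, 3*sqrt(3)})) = {-1/3, 1/32, 3/59, 5/3}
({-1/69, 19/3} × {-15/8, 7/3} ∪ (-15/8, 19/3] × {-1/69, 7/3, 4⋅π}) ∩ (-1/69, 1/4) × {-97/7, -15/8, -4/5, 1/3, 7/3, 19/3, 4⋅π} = (-1/69, 1/4) × {7/3, 4⋅π}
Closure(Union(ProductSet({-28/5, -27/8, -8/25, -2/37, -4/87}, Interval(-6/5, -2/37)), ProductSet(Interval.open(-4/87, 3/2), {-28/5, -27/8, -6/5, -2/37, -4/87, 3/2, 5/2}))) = Union(ProductSet({-28/5, -27/8, -8/25, -2/37, -4/87}, Interval(-6/5, -2/37)), ProductSet(Interval(-4/87, 3/2), {-28/5, -27/8, -6/5, -2/37, -4/87, 3/2, 5/2}))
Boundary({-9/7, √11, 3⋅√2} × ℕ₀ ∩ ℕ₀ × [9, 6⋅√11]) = ∅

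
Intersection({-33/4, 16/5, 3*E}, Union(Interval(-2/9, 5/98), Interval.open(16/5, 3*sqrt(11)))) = {3*E}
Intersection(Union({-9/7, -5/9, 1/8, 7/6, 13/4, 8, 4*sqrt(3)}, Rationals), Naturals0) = Naturals0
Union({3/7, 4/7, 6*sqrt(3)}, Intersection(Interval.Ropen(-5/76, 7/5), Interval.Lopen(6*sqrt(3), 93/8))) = {3/7, 4/7, 6*sqrt(3)}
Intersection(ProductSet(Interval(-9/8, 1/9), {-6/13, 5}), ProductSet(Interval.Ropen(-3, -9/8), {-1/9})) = EmptySet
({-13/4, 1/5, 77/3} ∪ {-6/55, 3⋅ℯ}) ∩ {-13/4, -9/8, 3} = {-13/4}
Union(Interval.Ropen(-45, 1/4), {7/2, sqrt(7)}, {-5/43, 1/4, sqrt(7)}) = Union({7/2, sqrt(7)}, Interval(-45, 1/4))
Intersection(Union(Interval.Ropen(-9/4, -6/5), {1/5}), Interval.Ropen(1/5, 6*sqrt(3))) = {1/5}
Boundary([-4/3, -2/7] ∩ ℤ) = {-1}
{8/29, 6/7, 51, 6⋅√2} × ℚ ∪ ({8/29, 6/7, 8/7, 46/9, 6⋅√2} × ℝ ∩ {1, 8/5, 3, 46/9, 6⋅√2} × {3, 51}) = ({46/9, 6⋅√2} × {3, 51}) ∪ ({8/29, 6/7, 51, 6⋅√2} × ℚ)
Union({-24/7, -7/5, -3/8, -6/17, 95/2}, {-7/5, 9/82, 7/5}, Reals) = Reals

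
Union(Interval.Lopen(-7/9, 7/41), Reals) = Interval(-oo, oo)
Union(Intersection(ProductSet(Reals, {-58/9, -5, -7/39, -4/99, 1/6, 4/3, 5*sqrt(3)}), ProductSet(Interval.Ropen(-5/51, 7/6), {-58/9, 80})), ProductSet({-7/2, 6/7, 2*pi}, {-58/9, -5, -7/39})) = Union(ProductSet({-7/2, 6/7, 2*pi}, {-58/9, -5, -7/39}), ProductSet(Interval.Ropen(-5/51, 7/6), {-58/9}))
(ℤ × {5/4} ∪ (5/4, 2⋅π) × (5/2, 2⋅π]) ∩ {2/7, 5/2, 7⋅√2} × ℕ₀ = {5/2} × {3, 4, 5, 6}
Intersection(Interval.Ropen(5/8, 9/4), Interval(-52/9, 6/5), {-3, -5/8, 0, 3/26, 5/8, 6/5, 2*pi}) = {5/8, 6/5}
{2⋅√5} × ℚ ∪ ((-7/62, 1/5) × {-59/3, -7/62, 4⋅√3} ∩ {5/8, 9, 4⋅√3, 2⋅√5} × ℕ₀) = {2⋅√5} × ℚ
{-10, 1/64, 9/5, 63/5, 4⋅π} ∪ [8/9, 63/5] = {-10, 1/64} ∪ [8/9, 63/5]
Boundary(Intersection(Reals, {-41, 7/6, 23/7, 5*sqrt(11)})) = {-41, 7/6, 23/7, 5*sqrt(11)}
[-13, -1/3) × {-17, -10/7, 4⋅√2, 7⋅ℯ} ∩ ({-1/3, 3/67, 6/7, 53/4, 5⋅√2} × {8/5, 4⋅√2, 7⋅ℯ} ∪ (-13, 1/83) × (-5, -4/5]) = (-13, -1/3) × {-10/7}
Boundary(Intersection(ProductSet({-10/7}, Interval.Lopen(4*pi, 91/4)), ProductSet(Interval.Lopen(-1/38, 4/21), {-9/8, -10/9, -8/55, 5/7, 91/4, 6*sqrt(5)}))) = EmptySet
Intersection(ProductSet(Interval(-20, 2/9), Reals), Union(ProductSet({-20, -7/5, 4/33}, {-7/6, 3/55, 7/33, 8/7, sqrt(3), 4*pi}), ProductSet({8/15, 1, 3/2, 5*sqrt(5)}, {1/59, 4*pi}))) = ProductSet({-20, -7/5, 4/33}, {-7/6, 3/55, 7/33, 8/7, sqrt(3), 4*pi})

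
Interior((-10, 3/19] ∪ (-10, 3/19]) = (-10, 3/19)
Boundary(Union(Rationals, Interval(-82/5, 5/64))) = Union(Interval(-oo, -82/5), Interval(5/64, oo))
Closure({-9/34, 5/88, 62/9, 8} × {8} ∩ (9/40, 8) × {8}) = {62/9} × {8}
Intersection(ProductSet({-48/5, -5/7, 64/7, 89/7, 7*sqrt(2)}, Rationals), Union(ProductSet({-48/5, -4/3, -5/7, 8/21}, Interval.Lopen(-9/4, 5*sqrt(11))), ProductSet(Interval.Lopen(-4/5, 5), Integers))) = Union(ProductSet({-5/7}, Integers), ProductSet({-48/5, -5/7}, Intersection(Interval.Lopen(-9/4, 5*sqrt(11)), Rationals)))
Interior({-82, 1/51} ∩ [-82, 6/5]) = ∅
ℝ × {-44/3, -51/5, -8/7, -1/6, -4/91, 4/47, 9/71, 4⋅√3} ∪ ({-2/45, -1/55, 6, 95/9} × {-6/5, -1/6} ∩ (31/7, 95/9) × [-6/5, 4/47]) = ({6} × {-6/5, -1/6}) ∪ (ℝ × {-44/3, -51/5, -8/7, -1/6, -4/91, 4/47, 9/71, 4⋅√3})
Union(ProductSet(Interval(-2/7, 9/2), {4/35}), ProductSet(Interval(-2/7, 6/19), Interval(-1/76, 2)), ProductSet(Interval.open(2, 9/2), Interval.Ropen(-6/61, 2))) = Union(ProductSet(Interval(-2/7, 6/19), Interval(-1/76, 2)), ProductSet(Interval(-2/7, 9/2), {4/35}), ProductSet(Interval.open(2, 9/2), Interval.Ropen(-6/61, 2)))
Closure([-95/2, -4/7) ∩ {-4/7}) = ∅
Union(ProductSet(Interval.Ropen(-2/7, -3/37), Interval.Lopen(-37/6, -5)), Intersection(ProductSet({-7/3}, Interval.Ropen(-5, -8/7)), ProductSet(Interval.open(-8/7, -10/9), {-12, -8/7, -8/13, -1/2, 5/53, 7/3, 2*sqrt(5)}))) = ProductSet(Interval.Ropen(-2/7, -3/37), Interval.Lopen(-37/6, -5))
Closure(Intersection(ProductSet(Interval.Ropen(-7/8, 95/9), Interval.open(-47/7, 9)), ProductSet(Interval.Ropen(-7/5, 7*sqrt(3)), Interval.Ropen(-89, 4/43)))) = Union(ProductSet({-7/8, 95/9}, Interval(-47/7, 4/43)), ProductSet(Interval(-7/8, 95/9), {-47/7, 4/43}), ProductSet(Interval.Ropen(-7/8, 95/9), Interval.open(-47/7, 4/43)))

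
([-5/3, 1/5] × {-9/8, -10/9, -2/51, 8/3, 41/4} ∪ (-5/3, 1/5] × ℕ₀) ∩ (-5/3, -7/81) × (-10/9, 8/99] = (-5/3, -7/81) × ({-2/51} ∪ {0})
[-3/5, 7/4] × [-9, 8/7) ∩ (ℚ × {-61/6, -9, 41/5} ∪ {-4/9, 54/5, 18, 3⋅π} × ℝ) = ({-4/9} × [-9, 8/7)) ∪ ((ℚ ∩ [-3/5, 7/4]) × {-9})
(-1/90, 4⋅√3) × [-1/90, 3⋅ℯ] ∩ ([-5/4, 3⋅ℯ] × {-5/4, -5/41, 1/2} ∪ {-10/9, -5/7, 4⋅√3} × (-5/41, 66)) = (-1/90, 4⋅√3) × {1/2}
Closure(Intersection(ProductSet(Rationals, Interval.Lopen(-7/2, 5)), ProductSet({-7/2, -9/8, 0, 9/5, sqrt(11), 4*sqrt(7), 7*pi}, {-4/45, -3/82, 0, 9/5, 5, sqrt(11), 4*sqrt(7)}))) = ProductSet({-7/2, -9/8, 0, 9/5}, {-4/45, -3/82, 0, 9/5, 5, sqrt(11)})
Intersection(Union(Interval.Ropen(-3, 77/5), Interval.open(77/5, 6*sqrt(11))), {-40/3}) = EmptySet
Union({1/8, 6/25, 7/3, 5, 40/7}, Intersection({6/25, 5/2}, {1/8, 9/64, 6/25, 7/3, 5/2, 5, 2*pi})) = {1/8, 6/25, 7/3, 5/2, 5, 40/7}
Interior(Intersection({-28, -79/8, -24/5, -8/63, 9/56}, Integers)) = EmptySet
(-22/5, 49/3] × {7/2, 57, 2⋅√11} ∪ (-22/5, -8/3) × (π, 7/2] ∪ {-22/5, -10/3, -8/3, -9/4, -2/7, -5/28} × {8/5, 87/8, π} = ((-22/5, -8/3) × (π, 7/2]) ∪ ({-22/5, -10/3, -8/3, -9/4, -2/7, -5/28} × {8/5, 87/8, π}) ∪ ((-22/5, 49/3] × {7/2, 57, 2⋅√11})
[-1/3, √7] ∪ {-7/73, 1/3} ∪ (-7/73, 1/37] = [-1/3, √7]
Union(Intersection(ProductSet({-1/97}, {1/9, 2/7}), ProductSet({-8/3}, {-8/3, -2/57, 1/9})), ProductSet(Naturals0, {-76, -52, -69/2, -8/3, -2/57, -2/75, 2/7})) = ProductSet(Naturals0, {-76, -52, -69/2, -8/3, -2/57, -2/75, 2/7})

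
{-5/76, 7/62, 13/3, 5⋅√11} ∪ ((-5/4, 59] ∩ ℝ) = (-5/4, 59]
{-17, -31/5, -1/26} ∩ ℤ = {-17}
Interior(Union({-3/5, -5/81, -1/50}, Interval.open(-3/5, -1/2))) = Interval.open(-3/5, -1/2)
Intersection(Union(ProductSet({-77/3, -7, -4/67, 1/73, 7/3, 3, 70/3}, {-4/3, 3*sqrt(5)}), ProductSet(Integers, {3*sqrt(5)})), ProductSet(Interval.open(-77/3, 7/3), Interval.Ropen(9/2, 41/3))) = ProductSet(Union({-4/67, 1/73}, Range(-25, 3, 1)), {3*sqrt(5)})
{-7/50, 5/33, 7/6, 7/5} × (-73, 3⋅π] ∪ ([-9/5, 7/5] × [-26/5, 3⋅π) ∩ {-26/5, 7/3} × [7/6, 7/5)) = {-7/50, 5/33, 7/6, 7/5} × (-73, 3⋅π]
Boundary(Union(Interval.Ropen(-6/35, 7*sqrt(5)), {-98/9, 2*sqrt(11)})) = {-98/9, -6/35, 7*sqrt(5)}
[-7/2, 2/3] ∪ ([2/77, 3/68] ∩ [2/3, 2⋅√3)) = [-7/2, 2/3]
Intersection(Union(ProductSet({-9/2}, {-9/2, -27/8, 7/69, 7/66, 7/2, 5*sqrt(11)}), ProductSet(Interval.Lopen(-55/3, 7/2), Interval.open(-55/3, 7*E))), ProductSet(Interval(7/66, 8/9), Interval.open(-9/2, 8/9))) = ProductSet(Interval(7/66, 8/9), Interval.open(-9/2, 8/9))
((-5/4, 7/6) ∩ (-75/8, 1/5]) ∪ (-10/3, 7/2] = (-10/3, 7/2]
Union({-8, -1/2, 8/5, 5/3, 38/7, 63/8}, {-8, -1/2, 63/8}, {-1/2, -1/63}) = {-8, -1/2, -1/63, 8/5, 5/3, 38/7, 63/8}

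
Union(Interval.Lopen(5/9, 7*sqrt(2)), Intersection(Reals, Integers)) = Union(Integers, Interval.Lopen(5/9, 7*sqrt(2)))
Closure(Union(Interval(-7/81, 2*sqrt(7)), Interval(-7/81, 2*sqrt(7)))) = Interval(-7/81, 2*sqrt(7))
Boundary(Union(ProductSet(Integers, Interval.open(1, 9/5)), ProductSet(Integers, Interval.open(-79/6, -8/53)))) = ProductSet(Integers, Union(Interval(-79/6, -8/53), Interval(1, 9/5)))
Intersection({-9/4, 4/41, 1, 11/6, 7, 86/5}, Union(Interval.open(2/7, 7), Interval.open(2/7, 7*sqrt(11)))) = {1, 11/6, 7, 86/5}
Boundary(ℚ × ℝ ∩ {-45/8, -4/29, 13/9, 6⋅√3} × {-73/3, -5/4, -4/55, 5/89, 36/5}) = {-45/8, -4/29, 13/9} × {-73/3, -5/4, -4/55, 5/89, 36/5}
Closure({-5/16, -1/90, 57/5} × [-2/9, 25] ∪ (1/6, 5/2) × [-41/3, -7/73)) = ({1/6, 5/2} × [-41/3, -7/73]) ∪ ([1/6, 5/2] × {-41/3, -7/73}) ∪ ({-5/16, -1/90, 57/5} × [-2/9, 25]) ∪ ((1/6, 5/2) × [-41/3, -7/73))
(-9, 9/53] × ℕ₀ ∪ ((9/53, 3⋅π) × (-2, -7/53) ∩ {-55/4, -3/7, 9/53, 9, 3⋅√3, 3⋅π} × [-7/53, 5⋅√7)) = (-9, 9/53] × ℕ₀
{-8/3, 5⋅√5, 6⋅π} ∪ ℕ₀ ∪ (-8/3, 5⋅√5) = [-8/3, 5⋅√5] ∪ ℕ₀ ∪ {6⋅π}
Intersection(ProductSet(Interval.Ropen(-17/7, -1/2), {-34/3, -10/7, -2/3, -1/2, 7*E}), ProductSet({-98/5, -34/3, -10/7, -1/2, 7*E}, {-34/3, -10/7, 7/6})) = ProductSet({-10/7}, {-34/3, -10/7})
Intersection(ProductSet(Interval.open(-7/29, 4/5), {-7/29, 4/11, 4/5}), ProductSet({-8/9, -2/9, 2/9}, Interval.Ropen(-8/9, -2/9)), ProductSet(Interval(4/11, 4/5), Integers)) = EmptySet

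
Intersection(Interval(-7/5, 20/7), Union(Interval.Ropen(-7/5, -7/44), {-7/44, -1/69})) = Union({-1/69}, Interval(-7/5, -7/44))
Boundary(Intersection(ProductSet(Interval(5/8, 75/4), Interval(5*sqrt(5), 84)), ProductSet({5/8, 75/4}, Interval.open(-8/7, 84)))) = ProductSet({5/8, 75/4}, Interval(5*sqrt(5), 84))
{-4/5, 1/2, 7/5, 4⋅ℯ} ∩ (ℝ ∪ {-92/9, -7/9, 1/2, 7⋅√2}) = {-4/5, 1/2, 7/5, 4⋅ℯ}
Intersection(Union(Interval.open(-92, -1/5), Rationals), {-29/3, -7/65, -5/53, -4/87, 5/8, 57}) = {-29/3, -7/65, -5/53, -4/87, 5/8, 57}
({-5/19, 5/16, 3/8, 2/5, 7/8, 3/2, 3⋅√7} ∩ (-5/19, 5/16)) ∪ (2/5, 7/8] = (2/5, 7/8]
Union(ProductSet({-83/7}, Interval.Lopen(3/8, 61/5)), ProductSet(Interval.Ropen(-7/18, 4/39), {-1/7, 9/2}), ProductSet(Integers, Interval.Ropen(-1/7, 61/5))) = Union(ProductSet({-83/7}, Interval.Lopen(3/8, 61/5)), ProductSet(Integers, Interval.Ropen(-1/7, 61/5)), ProductSet(Interval.Ropen(-7/18, 4/39), {-1/7, 9/2}))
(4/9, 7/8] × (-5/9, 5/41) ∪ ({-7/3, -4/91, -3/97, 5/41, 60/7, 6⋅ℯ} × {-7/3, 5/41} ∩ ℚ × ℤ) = (4/9, 7/8] × (-5/9, 5/41)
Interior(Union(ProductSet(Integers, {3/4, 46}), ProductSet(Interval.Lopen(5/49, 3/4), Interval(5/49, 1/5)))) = ProductSet(Interval.open(5/49, 3/4), Interval.open(5/49, 1/5))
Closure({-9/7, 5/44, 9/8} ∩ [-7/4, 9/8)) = {-9/7, 5/44}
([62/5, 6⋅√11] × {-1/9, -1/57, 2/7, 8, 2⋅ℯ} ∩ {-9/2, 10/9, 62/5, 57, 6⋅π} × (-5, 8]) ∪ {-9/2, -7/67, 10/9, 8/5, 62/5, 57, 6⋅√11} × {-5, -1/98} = ({62/5, 6⋅π} × {-1/9, -1/57, 2/7, 8, 2⋅ℯ}) ∪ ({-9/2, -7/67, 10/9, 8/5, 62/5, 57, 6⋅√11} × {-5, -1/98})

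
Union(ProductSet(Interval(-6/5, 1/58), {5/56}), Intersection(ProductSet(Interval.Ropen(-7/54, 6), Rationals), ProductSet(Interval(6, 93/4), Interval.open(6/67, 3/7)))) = ProductSet(Interval(-6/5, 1/58), {5/56})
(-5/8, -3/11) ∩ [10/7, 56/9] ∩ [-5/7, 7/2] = ∅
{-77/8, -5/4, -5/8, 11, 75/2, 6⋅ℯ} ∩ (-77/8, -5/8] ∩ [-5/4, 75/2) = {-5/4, -5/8}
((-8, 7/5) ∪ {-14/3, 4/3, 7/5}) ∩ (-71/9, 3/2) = (-71/9, 7/5]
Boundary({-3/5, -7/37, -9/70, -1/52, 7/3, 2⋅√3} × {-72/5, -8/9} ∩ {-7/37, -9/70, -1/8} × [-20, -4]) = {-7/37, -9/70} × {-72/5}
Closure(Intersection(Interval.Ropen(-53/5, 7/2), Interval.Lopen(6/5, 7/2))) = Interval(6/5, 7/2)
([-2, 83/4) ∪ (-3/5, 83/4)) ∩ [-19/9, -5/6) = [-2, -5/6)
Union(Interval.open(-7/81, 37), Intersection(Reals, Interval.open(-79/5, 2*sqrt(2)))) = Interval.open(-79/5, 37)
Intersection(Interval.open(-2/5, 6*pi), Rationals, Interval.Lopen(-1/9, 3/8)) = Intersection(Interval.Lopen(-1/9, 3/8), Rationals)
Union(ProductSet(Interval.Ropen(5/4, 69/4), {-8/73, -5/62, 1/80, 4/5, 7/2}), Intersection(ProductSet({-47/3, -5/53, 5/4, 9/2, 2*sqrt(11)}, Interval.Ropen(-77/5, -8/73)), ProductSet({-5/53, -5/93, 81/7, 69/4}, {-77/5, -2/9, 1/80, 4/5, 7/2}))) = Union(ProductSet({-5/53}, {-77/5, -2/9}), ProductSet(Interval.Ropen(5/4, 69/4), {-8/73, -5/62, 1/80, 4/5, 7/2}))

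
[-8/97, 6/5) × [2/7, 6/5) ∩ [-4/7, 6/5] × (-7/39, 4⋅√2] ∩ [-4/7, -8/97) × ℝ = ∅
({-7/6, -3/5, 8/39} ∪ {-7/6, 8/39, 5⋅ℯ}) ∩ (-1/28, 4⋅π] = {8/39}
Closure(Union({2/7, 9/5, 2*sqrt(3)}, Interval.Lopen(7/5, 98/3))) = Union({2/7}, Interval(7/5, 98/3))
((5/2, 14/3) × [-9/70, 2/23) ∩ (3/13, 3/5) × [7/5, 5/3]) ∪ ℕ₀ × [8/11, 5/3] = ℕ₀ × [8/11, 5/3]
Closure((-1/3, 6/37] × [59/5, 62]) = [-1/3, 6/37] × [59/5, 62]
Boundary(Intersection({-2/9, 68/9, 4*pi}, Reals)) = {-2/9, 68/9, 4*pi}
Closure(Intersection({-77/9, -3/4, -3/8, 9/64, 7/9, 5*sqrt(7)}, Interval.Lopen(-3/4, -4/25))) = {-3/8}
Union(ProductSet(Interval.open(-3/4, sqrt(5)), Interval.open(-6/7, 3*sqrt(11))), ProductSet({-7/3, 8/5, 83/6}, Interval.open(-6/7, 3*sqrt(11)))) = ProductSet(Union({-7/3, 83/6}, Interval.open(-3/4, sqrt(5))), Interval.open(-6/7, 3*sqrt(11)))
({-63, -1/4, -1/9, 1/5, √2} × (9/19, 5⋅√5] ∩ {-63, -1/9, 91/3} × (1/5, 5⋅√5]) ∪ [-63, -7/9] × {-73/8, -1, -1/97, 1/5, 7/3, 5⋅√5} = ({-63, -1/9} × (9/19, 5⋅√5]) ∪ ([-63, -7/9] × {-73/8, -1, -1/97, 1/5, 7/3, 5⋅√5})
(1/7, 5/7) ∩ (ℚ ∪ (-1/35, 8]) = (1/7, 5/7) ∪ (ℚ ∩ (1/7, 5/7))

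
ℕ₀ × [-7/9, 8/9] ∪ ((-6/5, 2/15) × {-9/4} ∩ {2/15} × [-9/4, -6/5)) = ℕ₀ × [-7/9, 8/9]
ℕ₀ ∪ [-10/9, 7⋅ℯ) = [-10/9, 7⋅ℯ) ∪ ℕ₀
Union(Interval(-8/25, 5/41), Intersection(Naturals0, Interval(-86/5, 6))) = Union(Interval(-8/25, 5/41), Range(0, 7, 1))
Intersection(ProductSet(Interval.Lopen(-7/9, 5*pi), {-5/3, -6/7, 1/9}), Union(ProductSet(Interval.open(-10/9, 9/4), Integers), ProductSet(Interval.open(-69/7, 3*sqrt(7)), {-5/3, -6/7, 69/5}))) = ProductSet(Interval.open(-7/9, 3*sqrt(7)), {-5/3, -6/7})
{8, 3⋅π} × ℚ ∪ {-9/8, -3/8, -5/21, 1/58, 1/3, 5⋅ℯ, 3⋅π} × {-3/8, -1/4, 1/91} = ({8, 3⋅π} × ℚ) ∪ ({-9/8, -3/8, -5/21, 1/58, 1/3, 5⋅ℯ, 3⋅π} × {-3/8, -1/4, 1/91})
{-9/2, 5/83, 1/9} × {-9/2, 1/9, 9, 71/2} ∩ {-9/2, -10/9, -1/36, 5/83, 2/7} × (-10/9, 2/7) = {-9/2, 5/83} × {1/9}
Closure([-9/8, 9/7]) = [-9/8, 9/7]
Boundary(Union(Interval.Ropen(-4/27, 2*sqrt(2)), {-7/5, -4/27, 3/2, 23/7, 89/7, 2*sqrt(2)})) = {-7/5, -4/27, 23/7, 89/7, 2*sqrt(2)}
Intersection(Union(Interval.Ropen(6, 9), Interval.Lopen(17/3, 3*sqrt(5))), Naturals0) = Range(6, 9, 1)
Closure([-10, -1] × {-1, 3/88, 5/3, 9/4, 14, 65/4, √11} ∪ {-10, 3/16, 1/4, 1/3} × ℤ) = ({-10, 3/16, 1/4, 1/3} × ℤ) ∪ ([-10, -1] × {-1, 3/88, 5/3, 9/4, 14, 65/4, √11})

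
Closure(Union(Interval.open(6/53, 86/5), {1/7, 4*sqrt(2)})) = Interval(6/53, 86/5)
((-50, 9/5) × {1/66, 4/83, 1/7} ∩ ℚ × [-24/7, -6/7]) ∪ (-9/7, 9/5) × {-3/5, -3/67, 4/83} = (-9/7, 9/5) × {-3/5, -3/67, 4/83}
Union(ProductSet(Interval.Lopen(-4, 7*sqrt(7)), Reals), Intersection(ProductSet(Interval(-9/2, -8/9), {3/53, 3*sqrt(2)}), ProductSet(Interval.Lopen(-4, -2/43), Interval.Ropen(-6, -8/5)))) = ProductSet(Interval.Lopen(-4, 7*sqrt(7)), Reals)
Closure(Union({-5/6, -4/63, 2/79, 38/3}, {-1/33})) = {-5/6, -4/63, -1/33, 2/79, 38/3}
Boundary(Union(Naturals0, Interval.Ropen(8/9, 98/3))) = Union(Complement(Naturals0, Interval.open(8/9, 98/3)), {8/9, 98/3})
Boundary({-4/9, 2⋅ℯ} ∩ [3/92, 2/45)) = ∅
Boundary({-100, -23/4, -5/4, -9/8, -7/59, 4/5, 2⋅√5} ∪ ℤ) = ℤ ∪ {-23/4, -5/4, -9/8, -7/59, 4/5, 2⋅√5}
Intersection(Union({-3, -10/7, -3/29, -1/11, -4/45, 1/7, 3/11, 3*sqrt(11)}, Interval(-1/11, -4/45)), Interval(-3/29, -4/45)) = Union({-3/29}, Interval(-1/11, -4/45))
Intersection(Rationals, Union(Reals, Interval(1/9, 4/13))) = Intersection(Interval(-oo, oo), Rationals)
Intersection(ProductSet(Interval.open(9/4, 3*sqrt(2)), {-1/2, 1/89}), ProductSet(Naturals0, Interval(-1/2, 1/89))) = ProductSet(Range(3, 5, 1), {-1/2, 1/89})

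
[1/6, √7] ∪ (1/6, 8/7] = [1/6, √7]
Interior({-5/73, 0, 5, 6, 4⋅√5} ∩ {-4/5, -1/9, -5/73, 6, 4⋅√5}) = ∅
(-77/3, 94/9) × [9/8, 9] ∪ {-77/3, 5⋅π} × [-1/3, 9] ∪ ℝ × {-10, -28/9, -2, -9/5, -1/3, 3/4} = (ℝ × {-10, -28/9, -2, -9/5, -1/3, 3/4}) ∪ ({-77/3, 5⋅π} × [-1/3, 9]) ∪ ((-77/3, 94/9) × [9/8, 9])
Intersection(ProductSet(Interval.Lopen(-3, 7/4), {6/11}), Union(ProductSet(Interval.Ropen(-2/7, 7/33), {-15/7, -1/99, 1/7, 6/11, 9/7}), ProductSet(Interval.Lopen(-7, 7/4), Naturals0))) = ProductSet(Interval.Ropen(-2/7, 7/33), {6/11})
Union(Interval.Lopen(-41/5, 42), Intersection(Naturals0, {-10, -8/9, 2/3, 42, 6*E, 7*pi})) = Interval.Lopen(-41/5, 42)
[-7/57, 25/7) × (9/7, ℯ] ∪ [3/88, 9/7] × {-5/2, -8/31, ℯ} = ([3/88, 9/7] × {-5/2, -8/31, ℯ}) ∪ ([-7/57, 25/7) × (9/7, ℯ])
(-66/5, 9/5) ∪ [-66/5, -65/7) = [-66/5, 9/5)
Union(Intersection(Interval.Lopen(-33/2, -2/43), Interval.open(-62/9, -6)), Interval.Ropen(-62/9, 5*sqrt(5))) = Interval.Ropen(-62/9, 5*sqrt(5))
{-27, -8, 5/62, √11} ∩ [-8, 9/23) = {-8, 5/62}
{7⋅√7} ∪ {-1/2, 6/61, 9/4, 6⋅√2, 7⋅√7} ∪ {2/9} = {-1/2, 6/61, 2/9, 9/4, 6⋅√2, 7⋅√7}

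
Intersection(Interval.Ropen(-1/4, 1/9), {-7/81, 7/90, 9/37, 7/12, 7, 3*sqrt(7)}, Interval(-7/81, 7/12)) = {-7/81, 7/90}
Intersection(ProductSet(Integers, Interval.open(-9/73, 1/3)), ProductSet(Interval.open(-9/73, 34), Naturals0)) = ProductSet(Range(0, 34, 1), Range(0, 1, 1))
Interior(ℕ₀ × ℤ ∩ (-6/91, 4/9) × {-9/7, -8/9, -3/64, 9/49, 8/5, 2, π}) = ∅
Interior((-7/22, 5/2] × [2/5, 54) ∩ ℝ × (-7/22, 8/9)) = (-7/22, 5/2) × (2/5, 8/9)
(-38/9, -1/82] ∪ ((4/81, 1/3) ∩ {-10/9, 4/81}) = (-38/9, -1/82]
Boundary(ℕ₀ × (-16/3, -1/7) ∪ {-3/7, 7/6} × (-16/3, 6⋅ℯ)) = (ℕ₀ × [-16/3, -1/7]) ∪ ({-3/7, 7/6} × [-16/3, 6⋅ℯ])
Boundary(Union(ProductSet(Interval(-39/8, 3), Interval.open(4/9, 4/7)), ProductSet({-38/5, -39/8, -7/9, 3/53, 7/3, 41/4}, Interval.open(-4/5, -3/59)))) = Union(ProductSet({-39/8, 3}, Interval(4/9, 4/7)), ProductSet({-38/5, -39/8, -7/9, 3/53, 7/3, 41/4}, Interval(-4/5, -3/59)), ProductSet(Interval(-39/8, 3), {4/9, 4/7}))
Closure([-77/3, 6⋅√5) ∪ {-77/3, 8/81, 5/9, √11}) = [-77/3, 6⋅√5]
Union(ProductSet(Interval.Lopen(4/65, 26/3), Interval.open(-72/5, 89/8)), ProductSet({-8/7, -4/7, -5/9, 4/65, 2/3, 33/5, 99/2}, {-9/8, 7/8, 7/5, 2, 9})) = Union(ProductSet({-8/7, -4/7, -5/9, 4/65, 2/3, 33/5, 99/2}, {-9/8, 7/8, 7/5, 2, 9}), ProductSet(Interval.Lopen(4/65, 26/3), Interval.open(-72/5, 89/8)))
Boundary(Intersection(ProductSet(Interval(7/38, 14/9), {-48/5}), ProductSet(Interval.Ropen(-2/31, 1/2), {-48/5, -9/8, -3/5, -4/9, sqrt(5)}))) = ProductSet(Interval(7/38, 1/2), {-48/5})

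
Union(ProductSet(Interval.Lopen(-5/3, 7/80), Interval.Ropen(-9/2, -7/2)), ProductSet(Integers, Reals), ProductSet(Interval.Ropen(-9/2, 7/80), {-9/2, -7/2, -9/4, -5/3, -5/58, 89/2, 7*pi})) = Union(ProductSet(Integers, Reals), ProductSet(Interval.Ropen(-9/2, 7/80), {-9/2, -7/2, -9/4, -5/3, -5/58, 89/2, 7*pi}), ProductSet(Interval.Lopen(-5/3, 7/80), Interval.Ropen(-9/2, -7/2)))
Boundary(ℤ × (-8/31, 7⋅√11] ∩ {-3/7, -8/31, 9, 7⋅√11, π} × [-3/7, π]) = {9} × [-8/31, π]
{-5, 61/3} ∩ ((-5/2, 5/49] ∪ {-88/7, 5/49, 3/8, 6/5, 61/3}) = {61/3}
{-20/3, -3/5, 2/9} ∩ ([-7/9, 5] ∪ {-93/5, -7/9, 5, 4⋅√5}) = {-3/5, 2/9}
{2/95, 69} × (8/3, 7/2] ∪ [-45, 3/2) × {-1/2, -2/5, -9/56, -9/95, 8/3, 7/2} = ({2/95, 69} × (8/3, 7/2]) ∪ ([-45, 3/2) × {-1/2, -2/5, -9/56, -9/95, 8/3, 7/2})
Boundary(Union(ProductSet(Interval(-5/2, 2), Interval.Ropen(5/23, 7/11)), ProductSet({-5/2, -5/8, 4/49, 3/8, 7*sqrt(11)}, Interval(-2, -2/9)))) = Union(ProductSet({-5/2, 2}, Interval(5/23, 7/11)), ProductSet({-5/2, -5/8, 4/49, 3/8, 7*sqrt(11)}, Interval(-2, -2/9)), ProductSet(Interval(-5/2, 2), {5/23, 7/11}))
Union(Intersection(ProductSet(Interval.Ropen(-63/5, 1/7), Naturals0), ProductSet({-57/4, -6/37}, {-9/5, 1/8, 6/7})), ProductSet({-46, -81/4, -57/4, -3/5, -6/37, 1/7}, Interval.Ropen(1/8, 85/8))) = ProductSet({-46, -81/4, -57/4, -3/5, -6/37, 1/7}, Interval.Ropen(1/8, 85/8))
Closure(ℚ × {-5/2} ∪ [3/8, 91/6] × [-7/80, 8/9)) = ((ℚ ∪ (-∞, ∞)) × {-5/2}) ∪ ([3/8, 91/6] × [-7/80, 8/9])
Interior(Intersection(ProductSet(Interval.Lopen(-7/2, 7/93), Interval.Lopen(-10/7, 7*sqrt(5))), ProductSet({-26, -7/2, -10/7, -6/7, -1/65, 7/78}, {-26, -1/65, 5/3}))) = EmptySet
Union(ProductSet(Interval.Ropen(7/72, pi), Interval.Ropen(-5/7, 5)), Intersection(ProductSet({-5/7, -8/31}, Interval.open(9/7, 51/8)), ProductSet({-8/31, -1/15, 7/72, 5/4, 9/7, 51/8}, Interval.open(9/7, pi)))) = Union(ProductSet({-8/31}, Interval.open(9/7, pi)), ProductSet(Interval.Ropen(7/72, pi), Interval.Ropen(-5/7, 5)))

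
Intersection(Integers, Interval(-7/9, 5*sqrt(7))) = Range(0, 14, 1)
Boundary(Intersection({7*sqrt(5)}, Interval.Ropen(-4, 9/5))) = EmptySet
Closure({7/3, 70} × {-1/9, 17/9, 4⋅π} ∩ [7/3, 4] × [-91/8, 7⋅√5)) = {7/3} × {-1/9, 17/9, 4⋅π}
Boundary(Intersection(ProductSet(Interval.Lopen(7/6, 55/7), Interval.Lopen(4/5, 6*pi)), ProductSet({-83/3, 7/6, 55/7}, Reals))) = ProductSet({55/7}, Interval(4/5, 6*pi))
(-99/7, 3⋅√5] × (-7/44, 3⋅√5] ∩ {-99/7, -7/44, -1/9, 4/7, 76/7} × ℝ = {-7/44, -1/9, 4/7} × (-7/44, 3⋅√5]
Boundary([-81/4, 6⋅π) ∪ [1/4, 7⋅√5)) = {-81/4, 6⋅π}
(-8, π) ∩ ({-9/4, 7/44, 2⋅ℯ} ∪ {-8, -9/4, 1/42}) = {-9/4, 1/42, 7/44}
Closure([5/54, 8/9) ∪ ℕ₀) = ℕ₀ ∪ [5/54, 8/9] ∪ (ℕ₀ \ (5/54, 8/9))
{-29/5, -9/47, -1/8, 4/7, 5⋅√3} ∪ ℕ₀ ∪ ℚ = ℚ ∪ {5⋅√3}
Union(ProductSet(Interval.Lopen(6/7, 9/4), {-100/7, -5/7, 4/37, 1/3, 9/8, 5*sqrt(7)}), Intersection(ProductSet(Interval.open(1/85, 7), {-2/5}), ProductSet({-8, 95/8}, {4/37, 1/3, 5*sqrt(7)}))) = ProductSet(Interval.Lopen(6/7, 9/4), {-100/7, -5/7, 4/37, 1/3, 9/8, 5*sqrt(7)})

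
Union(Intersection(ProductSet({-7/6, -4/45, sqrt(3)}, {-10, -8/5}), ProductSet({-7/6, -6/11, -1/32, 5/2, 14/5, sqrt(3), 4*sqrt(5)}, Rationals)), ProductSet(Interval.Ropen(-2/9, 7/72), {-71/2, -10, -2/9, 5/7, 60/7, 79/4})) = Union(ProductSet({-7/6, sqrt(3)}, {-10, -8/5}), ProductSet(Interval.Ropen(-2/9, 7/72), {-71/2, -10, -2/9, 5/7, 60/7, 79/4}))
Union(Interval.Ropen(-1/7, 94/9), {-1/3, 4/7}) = Union({-1/3}, Interval.Ropen(-1/7, 94/9))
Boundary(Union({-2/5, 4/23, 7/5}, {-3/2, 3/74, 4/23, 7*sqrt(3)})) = {-3/2, -2/5, 3/74, 4/23, 7/5, 7*sqrt(3)}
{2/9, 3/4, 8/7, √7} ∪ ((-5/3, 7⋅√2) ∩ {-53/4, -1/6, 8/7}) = {-1/6, 2/9, 3/4, 8/7, √7}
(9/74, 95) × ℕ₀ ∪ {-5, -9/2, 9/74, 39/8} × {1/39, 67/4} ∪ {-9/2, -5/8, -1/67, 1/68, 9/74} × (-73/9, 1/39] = ((9/74, 95) × ℕ₀) ∪ ({-5, -9/2, 9/74, 39/8} × {1/39, 67/4}) ∪ ({-9/2, -5/8, -1/67, 1/68, 9/74} × (-73/9, 1/39])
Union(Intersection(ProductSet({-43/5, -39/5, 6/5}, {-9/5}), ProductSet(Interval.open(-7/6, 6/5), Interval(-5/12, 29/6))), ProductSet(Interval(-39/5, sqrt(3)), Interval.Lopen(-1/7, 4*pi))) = ProductSet(Interval(-39/5, sqrt(3)), Interval.Lopen(-1/7, 4*pi))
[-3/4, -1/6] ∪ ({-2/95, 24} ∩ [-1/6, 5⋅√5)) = [-3/4, -1/6] ∪ {-2/95}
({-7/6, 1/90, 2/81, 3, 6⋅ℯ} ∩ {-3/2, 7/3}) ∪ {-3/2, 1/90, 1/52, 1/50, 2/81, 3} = {-3/2, 1/90, 1/52, 1/50, 2/81, 3}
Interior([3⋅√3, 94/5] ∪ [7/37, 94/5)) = (7/37, 94/5)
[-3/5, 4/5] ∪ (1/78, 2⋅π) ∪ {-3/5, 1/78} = [-3/5, 2⋅π)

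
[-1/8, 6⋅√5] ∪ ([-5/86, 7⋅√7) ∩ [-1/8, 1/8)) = [-1/8, 6⋅√5]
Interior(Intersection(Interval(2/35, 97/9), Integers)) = EmptySet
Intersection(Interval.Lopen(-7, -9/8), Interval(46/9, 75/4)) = EmptySet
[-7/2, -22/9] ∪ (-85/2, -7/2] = (-85/2, -22/9]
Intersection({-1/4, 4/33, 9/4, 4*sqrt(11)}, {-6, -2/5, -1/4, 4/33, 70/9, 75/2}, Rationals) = {-1/4, 4/33}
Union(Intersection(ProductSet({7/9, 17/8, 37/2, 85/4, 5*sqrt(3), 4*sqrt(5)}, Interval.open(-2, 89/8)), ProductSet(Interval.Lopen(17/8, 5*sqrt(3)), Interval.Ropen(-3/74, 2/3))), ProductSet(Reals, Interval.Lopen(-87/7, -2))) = Union(ProductSet({5*sqrt(3)}, Interval.Ropen(-3/74, 2/3)), ProductSet(Reals, Interval.Lopen(-87/7, -2)))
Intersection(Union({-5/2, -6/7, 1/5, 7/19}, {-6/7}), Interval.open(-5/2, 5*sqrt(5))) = {-6/7, 1/5, 7/19}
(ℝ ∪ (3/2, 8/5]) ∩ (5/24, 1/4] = (5/24, 1/4]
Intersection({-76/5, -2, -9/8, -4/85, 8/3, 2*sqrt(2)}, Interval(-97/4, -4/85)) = {-76/5, -2, -9/8, -4/85}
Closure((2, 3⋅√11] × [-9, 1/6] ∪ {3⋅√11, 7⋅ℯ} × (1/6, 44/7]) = ({3⋅√11, 7⋅ℯ} × [1/6, 44/7]) ∪ ([2, 3⋅√11] × [-9, 1/6])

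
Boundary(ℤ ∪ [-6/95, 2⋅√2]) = {-6/95, 2⋅√2} ∪ (ℤ \ (-6/95, 2⋅√2))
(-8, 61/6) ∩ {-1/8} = {-1/8}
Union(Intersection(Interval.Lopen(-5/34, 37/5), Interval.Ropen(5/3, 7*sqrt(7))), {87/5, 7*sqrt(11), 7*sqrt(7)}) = Union({87/5, 7*sqrt(11), 7*sqrt(7)}, Interval(5/3, 37/5))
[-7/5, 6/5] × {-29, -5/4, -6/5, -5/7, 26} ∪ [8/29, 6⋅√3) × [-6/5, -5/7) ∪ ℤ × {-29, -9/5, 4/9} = (ℤ × {-29, -9/5, 4/9}) ∪ ([-7/5, 6/5] × {-29, -5/4, -6/5, -5/7, 26}) ∪ ([8/29, 6⋅√3) × [-6/5, -5/7))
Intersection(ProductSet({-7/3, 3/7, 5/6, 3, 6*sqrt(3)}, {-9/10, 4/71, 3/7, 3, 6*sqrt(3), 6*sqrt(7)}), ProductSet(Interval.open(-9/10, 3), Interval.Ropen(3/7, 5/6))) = ProductSet({3/7, 5/6}, {3/7})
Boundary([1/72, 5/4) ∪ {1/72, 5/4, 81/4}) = {1/72, 5/4, 81/4}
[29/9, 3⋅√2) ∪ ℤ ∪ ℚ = ℚ ∪ [29/9, 3⋅√2)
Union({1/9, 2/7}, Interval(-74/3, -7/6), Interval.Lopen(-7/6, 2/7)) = Interval(-74/3, 2/7)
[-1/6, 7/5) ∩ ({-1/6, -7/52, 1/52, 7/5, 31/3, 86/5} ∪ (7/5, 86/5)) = {-1/6, -7/52, 1/52}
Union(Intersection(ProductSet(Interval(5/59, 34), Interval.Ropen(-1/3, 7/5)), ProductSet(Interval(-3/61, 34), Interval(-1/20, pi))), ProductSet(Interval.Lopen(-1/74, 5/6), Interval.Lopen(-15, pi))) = Union(ProductSet(Interval.Lopen(-1/74, 5/6), Interval.Lopen(-15, pi)), ProductSet(Interval(5/59, 34), Interval.Ropen(-1/20, 7/5)))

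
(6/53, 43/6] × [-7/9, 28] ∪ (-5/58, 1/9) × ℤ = ((-5/58, 1/9) × ℤ) ∪ ((6/53, 43/6] × [-7/9, 28])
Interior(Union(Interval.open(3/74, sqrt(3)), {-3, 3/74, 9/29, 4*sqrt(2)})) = Interval.open(3/74, sqrt(3))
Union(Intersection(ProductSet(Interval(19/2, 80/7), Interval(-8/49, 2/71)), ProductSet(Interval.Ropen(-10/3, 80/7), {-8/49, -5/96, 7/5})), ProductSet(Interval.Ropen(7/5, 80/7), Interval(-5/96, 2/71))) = Union(ProductSet(Interval.Ropen(7/5, 80/7), Interval(-5/96, 2/71)), ProductSet(Interval.Ropen(19/2, 80/7), {-8/49, -5/96}))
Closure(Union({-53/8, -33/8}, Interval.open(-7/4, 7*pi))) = Union({-53/8, -33/8}, Interval(-7/4, 7*pi))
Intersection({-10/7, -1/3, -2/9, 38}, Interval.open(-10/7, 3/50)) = {-1/3, -2/9}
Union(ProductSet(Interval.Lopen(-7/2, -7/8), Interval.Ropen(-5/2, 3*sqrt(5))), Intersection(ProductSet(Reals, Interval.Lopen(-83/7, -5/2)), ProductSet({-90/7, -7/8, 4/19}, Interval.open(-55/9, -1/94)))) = Union(ProductSet({-90/7, -7/8, 4/19}, Interval.Lopen(-55/9, -5/2)), ProductSet(Interval.Lopen(-7/2, -7/8), Interval.Ropen(-5/2, 3*sqrt(5))))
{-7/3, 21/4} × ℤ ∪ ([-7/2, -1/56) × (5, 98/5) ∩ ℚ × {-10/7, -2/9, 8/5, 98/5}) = {-7/3, 21/4} × ℤ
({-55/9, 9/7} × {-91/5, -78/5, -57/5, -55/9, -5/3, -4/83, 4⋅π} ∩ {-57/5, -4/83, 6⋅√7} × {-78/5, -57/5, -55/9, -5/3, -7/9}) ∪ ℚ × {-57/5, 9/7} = ℚ × {-57/5, 9/7}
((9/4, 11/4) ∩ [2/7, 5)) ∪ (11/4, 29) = (9/4, 11/4) ∪ (11/4, 29)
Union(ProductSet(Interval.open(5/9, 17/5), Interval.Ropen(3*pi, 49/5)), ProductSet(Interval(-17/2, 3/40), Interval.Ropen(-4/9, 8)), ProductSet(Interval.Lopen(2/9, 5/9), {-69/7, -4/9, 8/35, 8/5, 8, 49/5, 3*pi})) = Union(ProductSet(Interval(-17/2, 3/40), Interval.Ropen(-4/9, 8)), ProductSet(Interval.Lopen(2/9, 5/9), {-69/7, -4/9, 8/35, 8/5, 8, 49/5, 3*pi}), ProductSet(Interval.open(5/9, 17/5), Interval.Ropen(3*pi, 49/5)))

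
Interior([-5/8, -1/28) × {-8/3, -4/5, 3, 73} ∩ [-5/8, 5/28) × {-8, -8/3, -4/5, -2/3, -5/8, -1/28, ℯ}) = ∅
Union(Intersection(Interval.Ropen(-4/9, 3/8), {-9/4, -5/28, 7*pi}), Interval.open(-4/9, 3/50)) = Interval.open(-4/9, 3/50)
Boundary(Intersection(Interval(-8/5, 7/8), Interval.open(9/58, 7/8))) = {9/58, 7/8}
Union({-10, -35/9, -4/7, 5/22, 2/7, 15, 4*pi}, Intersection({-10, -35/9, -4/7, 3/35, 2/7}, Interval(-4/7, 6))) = {-10, -35/9, -4/7, 3/35, 5/22, 2/7, 15, 4*pi}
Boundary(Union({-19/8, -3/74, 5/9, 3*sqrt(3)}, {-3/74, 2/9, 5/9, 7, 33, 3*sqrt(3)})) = {-19/8, -3/74, 2/9, 5/9, 7, 33, 3*sqrt(3)}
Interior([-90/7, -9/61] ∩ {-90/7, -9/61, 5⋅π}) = ∅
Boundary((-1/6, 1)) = {-1/6, 1}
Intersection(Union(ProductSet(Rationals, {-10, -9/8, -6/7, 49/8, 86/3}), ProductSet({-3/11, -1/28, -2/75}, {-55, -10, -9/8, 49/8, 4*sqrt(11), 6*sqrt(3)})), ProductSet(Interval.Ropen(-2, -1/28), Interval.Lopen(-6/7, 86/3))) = Union(ProductSet({-3/11}, {49/8, 4*sqrt(11), 6*sqrt(3)}), ProductSet(Intersection(Interval.Ropen(-2, -1/28), Rationals), {49/8, 86/3}))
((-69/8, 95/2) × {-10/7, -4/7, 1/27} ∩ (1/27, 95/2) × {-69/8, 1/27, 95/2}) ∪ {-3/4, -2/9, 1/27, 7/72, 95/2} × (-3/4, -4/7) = ((1/27, 95/2) × {1/27}) ∪ ({-3/4, -2/9, 1/27, 7/72, 95/2} × (-3/4, -4/7))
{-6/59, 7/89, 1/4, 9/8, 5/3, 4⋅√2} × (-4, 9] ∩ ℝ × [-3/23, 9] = {-6/59, 7/89, 1/4, 9/8, 5/3, 4⋅√2} × [-3/23, 9]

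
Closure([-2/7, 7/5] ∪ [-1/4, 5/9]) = [-2/7, 7/5]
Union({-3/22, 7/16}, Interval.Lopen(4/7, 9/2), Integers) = Union({-3/22, 7/16}, Integers, Interval.Lopen(4/7, 9/2))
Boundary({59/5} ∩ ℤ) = ∅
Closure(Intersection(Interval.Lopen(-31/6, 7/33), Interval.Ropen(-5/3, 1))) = Interval(-5/3, 7/33)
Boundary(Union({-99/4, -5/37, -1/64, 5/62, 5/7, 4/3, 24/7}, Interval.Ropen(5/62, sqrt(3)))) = {-99/4, -5/37, -1/64, 5/62, 24/7, sqrt(3)}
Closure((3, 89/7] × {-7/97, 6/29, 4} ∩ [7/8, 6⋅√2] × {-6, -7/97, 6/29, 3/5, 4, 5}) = [3, 6⋅√2] × {-7/97, 6/29, 4}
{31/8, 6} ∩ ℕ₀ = {6}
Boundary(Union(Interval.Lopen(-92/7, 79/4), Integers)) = Union(Complement(Integers, Interval.open(-92/7, 79/4)), {-92/7, 79/4})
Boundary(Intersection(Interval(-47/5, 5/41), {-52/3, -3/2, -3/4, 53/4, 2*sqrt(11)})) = {-3/2, -3/4}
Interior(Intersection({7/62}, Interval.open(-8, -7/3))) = EmptySet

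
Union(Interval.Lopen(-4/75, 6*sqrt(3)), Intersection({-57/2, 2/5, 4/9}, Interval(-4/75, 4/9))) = Interval.Lopen(-4/75, 6*sqrt(3))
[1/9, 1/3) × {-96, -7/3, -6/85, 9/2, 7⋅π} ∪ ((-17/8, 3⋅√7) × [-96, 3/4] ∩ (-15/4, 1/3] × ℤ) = ((-17/8, 1/3] × {-96, -95, …, 0}) ∪ ([1/9, 1/3) × {-96, -7/3, -6/85, 9/2, 7⋅π})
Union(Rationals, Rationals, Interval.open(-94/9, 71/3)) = Union(Interval(-94/9, 71/3), Rationals)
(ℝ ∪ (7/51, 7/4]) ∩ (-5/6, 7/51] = (-5/6, 7/51]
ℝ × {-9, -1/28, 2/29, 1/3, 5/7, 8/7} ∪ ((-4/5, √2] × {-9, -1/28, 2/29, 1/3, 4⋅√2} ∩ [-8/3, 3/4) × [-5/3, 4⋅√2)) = ℝ × {-9, -1/28, 2/29, 1/3, 5/7, 8/7}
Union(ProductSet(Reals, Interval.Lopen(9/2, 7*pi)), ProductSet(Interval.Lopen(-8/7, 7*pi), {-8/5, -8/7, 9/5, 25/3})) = Union(ProductSet(Interval.Lopen(-8/7, 7*pi), {-8/5, -8/7, 9/5, 25/3}), ProductSet(Reals, Interval.Lopen(9/2, 7*pi)))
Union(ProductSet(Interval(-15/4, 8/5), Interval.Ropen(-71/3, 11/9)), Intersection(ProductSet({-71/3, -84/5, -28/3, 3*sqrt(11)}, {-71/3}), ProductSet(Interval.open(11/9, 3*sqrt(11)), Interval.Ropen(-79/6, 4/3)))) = ProductSet(Interval(-15/4, 8/5), Interval.Ropen(-71/3, 11/9))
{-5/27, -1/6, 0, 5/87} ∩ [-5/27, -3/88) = {-5/27, -1/6}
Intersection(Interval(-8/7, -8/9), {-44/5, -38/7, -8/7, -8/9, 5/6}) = {-8/7, -8/9}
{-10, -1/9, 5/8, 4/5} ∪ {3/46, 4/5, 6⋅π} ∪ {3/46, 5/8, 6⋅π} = {-10, -1/9, 3/46, 5/8, 4/5, 6⋅π}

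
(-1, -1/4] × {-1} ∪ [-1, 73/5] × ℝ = [-1, 73/5] × ℝ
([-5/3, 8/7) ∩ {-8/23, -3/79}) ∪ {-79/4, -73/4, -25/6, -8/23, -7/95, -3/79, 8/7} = {-79/4, -73/4, -25/6, -8/23, -7/95, -3/79, 8/7}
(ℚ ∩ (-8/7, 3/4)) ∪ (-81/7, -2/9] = (-81/7, -2/9] ∪ (ℚ ∩ (-8/7, 3/4))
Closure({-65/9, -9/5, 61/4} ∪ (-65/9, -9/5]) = [-65/9, -9/5] ∪ {61/4}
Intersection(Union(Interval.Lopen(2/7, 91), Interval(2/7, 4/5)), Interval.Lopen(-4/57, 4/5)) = Interval(2/7, 4/5)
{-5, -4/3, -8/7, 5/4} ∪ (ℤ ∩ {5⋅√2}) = {-5, -4/3, -8/7, 5/4}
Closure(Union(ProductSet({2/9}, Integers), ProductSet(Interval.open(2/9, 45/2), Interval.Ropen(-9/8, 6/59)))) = Union(ProductSet({2/9}, Integers), ProductSet({2/9, 45/2}, Interval(-9/8, 6/59)), ProductSet(Interval(2/9, 45/2), {-9/8, 6/59}), ProductSet(Interval.open(2/9, 45/2), Interval.Ropen(-9/8, 6/59)))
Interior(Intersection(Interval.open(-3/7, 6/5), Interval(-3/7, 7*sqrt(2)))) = Interval.open(-3/7, 6/5)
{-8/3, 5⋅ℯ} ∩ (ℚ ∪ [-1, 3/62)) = {-8/3}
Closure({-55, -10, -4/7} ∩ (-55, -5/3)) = {-10}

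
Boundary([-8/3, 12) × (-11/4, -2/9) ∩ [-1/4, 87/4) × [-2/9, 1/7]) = ∅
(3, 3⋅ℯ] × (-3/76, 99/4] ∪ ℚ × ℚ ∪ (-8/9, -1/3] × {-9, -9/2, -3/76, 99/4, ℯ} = (ℚ × ℚ) ∪ ((-8/9, -1/3] × {-9, -9/2, -3/76, 99/4, ℯ}) ∪ ((3, 3⋅ℯ] × (-3/76, 99/4])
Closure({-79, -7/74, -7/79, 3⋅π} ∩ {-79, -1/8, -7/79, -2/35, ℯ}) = {-79, -7/79}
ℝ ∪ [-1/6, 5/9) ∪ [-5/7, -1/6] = (-∞, ∞)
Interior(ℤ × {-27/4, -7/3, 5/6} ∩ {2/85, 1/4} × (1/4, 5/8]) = ∅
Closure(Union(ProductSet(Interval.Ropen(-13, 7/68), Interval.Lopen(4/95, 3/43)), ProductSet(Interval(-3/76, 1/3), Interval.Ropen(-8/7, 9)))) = Union(ProductSet({-13}, Interval(4/95, 3/43)), ProductSet(Interval(-13, -3/76), {4/95, 3/43}), ProductSet(Interval.Ropen(-13, 7/68), Interval.Lopen(4/95, 3/43)), ProductSet(Interval(-3/76, 1/3), Interval(-8/7, 9)))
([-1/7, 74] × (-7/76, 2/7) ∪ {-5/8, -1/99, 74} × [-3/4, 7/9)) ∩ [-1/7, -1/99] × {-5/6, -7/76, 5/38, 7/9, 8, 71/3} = ({-1/99} × {-7/76, 5/38}) ∪ ([-1/7, -1/99] × {5/38})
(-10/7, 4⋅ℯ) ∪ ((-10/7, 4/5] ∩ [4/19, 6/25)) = (-10/7, 4⋅ℯ)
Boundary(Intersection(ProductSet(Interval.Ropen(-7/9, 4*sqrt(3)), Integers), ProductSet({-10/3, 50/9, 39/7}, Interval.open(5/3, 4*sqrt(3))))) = ProductSet({50/9, 39/7}, Range(2, 7, 1))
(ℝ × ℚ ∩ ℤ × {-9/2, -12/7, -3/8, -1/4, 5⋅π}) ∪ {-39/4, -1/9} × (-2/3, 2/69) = (ℤ × {-9/2, -12/7, -3/8, -1/4}) ∪ ({-39/4, -1/9} × (-2/3, 2/69))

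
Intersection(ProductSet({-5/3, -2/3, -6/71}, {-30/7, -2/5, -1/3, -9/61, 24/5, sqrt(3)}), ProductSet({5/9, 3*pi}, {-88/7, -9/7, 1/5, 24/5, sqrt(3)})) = EmptySet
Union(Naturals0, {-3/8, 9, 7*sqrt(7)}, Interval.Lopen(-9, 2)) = Union({7*sqrt(7)}, Interval.Lopen(-9, 2), Naturals0)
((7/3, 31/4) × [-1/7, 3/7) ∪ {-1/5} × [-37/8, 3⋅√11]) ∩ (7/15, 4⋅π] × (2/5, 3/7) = (7/3, 31/4) × (2/5, 3/7)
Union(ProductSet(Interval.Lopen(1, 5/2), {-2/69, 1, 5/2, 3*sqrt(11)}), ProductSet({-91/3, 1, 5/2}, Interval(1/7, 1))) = Union(ProductSet({-91/3, 1, 5/2}, Interval(1/7, 1)), ProductSet(Interval.Lopen(1, 5/2), {-2/69, 1, 5/2, 3*sqrt(11)}))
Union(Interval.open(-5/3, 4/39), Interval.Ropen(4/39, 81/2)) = Interval.open(-5/3, 81/2)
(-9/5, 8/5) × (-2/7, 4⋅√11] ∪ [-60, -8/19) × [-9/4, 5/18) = ([-60, -8/19) × [-9/4, 5/18)) ∪ ((-9/5, 8/5) × (-2/7, 4⋅√11])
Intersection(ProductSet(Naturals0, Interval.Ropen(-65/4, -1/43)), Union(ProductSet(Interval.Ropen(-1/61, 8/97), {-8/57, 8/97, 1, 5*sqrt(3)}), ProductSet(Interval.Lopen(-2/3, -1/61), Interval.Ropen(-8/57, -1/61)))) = ProductSet(Range(0, 1, 1), {-8/57})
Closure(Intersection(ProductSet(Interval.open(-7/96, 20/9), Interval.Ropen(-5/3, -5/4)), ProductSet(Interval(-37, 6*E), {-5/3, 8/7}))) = ProductSet(Interval(-7/96, 20/9), {-5/3})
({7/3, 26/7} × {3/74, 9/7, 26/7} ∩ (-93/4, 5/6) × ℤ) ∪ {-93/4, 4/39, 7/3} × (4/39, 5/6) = {-93/4, 4/39, 7/3} × (4/39, 5/6)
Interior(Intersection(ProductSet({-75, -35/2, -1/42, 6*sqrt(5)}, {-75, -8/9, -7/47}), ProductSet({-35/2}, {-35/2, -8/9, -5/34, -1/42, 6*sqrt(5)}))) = EmptySet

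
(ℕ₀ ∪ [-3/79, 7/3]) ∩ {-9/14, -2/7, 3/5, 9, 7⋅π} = {3/5, 9}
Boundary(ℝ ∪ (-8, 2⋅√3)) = ∅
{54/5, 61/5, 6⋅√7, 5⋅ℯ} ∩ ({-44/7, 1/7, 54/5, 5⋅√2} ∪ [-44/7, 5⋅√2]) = {54/5}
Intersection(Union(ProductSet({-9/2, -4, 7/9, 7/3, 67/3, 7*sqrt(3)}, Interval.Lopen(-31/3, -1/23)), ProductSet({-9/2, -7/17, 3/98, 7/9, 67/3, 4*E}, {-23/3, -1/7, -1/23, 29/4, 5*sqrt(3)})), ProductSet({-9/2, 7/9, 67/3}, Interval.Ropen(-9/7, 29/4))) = ProductSet({-9/2, 7/9, 67/3}, Interval(-9/7, -1/23))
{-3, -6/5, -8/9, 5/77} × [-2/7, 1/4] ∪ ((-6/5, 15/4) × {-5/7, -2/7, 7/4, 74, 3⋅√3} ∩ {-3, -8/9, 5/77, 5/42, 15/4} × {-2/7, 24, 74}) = ({-8/9, 5/77, 5/42} × {-2/7, 74}) ∪ ({-3, -6/5, -8/9, 5/77} × [-2/7, 1/4])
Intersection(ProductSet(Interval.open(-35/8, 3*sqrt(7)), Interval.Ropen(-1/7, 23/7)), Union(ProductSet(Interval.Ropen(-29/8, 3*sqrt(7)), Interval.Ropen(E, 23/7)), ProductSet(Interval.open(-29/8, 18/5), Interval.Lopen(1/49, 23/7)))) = Union(ProductSet(Interval.open(-29/8, 18/5), Interval.open(1/49, 23/7)), ProductSet(Interval.Ropen(-29/8, 3*sqrt(7)), Interval.Ropen(E, 23/7)))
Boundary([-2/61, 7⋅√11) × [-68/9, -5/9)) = ({-2/61, 7⋅√11} × [-68/9, -5/9]) ∪ ([-2/61, 7⋅√11] × {-68/9, -5/9})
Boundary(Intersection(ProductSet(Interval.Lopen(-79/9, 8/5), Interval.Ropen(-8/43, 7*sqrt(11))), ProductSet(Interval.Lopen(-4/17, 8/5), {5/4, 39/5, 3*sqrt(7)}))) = ProductSet(Interval(-4/17, 8/5), {5/4, 39/5, 3*sqrt(7)})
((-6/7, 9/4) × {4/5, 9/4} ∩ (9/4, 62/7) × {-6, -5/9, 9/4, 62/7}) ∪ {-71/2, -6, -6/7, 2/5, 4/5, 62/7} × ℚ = {-71/2, -6, -6/7, 2/5, 4/5, 62/7} × ℚ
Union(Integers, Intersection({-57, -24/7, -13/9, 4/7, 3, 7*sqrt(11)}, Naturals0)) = Integers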